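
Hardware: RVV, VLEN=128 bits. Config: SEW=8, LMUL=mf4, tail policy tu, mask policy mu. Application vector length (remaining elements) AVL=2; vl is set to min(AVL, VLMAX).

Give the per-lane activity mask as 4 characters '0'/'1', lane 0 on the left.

lanes per group: 128·1/4/8 = 4
vl ← min(2, 4) = 2
bits (lane 0 leftmost): 1100

predicate = 1100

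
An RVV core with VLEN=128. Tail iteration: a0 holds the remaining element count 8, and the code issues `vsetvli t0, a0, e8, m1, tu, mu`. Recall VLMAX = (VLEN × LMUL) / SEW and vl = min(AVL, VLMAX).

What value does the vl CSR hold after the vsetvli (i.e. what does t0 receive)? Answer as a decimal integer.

vl = 8

VLMAX = VLEN×LMUL/SEW = 128×1/8 = 16
vl = min(AVL, VLMAX) = min(8, 16) = 8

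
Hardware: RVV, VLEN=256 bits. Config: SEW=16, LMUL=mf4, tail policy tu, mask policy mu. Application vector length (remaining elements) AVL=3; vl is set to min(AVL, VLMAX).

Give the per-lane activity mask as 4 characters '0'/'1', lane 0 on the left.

predicate = 1110

lanes per group: 256·1/4/16 = 4
vl ← min(3, 4) = 3
bits (lane 0 leftmost): 1110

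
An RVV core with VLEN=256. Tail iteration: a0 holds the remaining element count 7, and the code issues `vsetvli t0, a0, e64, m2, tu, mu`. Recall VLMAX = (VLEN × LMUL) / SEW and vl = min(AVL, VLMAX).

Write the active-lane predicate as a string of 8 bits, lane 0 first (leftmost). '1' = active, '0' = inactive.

predicate = 11111110

VLMAX = (256 × 2) / 64 = 8 lanes
vl = min(AVL, VLMAX) = min(7, 8) = 7
bits (lane 0 leftmost): 11111110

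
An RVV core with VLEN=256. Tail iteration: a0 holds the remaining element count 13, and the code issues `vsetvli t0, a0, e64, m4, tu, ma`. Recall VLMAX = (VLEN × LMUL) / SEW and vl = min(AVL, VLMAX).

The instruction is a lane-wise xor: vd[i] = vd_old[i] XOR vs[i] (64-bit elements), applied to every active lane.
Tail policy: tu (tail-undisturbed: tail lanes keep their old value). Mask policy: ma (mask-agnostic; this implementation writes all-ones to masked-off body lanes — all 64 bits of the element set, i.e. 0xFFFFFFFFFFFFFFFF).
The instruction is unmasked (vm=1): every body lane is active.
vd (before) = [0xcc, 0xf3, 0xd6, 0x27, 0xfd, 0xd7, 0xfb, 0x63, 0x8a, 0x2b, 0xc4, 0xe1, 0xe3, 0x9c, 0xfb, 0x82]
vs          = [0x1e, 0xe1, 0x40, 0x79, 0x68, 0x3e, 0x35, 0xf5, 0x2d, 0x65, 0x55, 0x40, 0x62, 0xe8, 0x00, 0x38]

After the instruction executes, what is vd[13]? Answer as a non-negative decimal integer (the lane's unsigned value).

vd[13] = 156

VLMAX = VLEN×LMUL/SEW = 256×4/64 = 16
AVL=13 ≤ VLMAX=16, so vl = 13
lane  0: xor(0xcc,0x1e) ⇒ 0xd2
lane  1: xor(0xf3,0xe1) ⇒ 0x12
lane  2: xor(0xd6,0x40) ⇒ 0x96
lane  3: xor(0x27,0x79) ⇒ 0x5e
lane  4: xor(0xfd,0x68) ⇒ 0x95
lane  5: xor(0xd7,0x3e) ⇒ 0xe9
lane  6: xor(0xfb,0x35) ⇒ 0xce
lane  7: xor(0x63,0xf5) ⇒ 0x96
lane  8: xor(0x8a,0x2d) ⇒ 0xa7
lane  9: xor(0x2b,0x65) ⇒ 0x4e
lane 10: xor(0xc4,0x55) ⇒ 0x91
lane 11: xor(0xe1,0x40) ⇒ 0xa1
lane 12: xor(0xe3,0x62) ⇒ 0x81
lane 13: tail/keep ⇒ 0x9c
lane 14: tail/keep ⇒ 0xfb
lane 15: tail/keep ⇒ 0x82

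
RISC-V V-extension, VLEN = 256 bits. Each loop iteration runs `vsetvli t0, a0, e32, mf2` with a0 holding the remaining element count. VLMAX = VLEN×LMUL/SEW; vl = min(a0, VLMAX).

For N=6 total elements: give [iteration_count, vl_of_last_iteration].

[iterations, last_vl] = [2, 2]

VLMAX = VLEN×LMUL/SEW = 256×1/2/32 = 4
6 elements at 4/iter → 2 passes, remainder 2 on the last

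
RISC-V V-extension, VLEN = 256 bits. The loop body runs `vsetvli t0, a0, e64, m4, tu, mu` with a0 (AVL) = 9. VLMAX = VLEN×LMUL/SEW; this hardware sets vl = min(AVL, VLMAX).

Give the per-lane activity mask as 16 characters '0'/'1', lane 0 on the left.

lanes per group: 256·4/64 = 16
AVL=9 ≤ VLMAX=16, so vl = 9
bits (lane 0 leftmost): 1111111110000000

predicate = 1111111110000000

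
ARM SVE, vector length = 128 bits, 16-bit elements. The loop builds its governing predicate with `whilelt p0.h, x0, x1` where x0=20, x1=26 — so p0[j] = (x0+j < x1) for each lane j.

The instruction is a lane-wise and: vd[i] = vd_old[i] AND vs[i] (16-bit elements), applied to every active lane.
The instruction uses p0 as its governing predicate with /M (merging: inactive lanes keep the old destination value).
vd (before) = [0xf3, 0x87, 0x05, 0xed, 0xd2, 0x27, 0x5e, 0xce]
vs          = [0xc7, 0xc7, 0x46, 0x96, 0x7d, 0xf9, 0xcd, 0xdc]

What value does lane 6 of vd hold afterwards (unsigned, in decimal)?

vd[6] = 94

register lanes = 128/16 = 8
whilelt: lane j active iff 20+j < 26 → j < 6 → 6 active
lane  0: and(0xf3,0xc7) ⇒ 0xc3
lane  1: and(0x87,0xc7) ⇒ 0x87
lane  2: and(0x05,0x46) ⇒ 0x04
lane  3: and(0xed,0x96) ⇒ 0x84
lane  4: and(0xd2,0x7d) ⇒ 0x50
lane  5: and(0x27,0xf9) ⇒ 0x21
lane  6: tail/keep ⇒ 0x5e
lane  7: tail/keep ⇒ 0xce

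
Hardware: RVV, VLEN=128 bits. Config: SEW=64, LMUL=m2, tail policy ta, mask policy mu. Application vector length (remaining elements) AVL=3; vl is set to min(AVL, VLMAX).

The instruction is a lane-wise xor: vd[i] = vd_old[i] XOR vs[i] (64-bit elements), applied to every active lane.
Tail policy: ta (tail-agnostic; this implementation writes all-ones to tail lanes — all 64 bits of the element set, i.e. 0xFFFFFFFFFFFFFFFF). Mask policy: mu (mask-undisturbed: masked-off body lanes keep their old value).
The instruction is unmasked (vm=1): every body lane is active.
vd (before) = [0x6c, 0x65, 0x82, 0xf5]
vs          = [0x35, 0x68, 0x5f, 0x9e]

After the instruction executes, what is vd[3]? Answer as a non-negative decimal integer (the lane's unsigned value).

vd[3] = 18446744073709551615

VLMAX = (128 × 2) / 64 = 4 lanes
vl = min(AVL, VLMAX) = min(3, 4) = 3
[0] xor(0x6c,0x35) = 0x59
[1] xor(0x65,0x68) = 0x0d
[2] xor(0x82,0x5f) = 0xdd
[3] tail/ones = 0xffffffffffffffff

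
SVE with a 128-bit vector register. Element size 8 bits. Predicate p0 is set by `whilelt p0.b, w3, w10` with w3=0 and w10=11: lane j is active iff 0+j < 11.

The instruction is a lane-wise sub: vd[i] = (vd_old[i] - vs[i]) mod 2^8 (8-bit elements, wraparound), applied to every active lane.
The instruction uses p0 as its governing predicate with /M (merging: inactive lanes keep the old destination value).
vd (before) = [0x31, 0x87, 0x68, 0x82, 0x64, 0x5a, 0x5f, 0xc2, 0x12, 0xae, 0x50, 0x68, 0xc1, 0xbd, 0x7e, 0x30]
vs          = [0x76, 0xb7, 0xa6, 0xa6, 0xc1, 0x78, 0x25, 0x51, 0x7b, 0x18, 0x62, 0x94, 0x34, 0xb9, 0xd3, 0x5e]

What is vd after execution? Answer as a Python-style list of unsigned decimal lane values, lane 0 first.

lane count: 128 div 8 = 16
whilelt: lane j active iff 0+j < 11 → j < 11 → 11 active
[0] sub(0x31,0x76) = 0xbb
[1] sub(0x87,0xb7) = 0xd0
[2] sub(0x68,0xa6) = 0xc2
[3] sub(0x82,0xa6) = 0xdc
[4] sub(0x64,0xc1) = 0xa3
[5] sub(0x5a,0x78) = 0xe2
[6] sub(0x5f,0x25) = 0x3a
[7] sub(0xc2,0x51) = 0x71
[8] sub(0x12,0x7b) = 0x97
[9] sub(0xae,0x18) = 0x96
[10] sub(0x50,0x62) = 0xee
[11] tail/keep = 0x68
[12] tail/keep = 0xc1
[13] tail/keep = 0xbd
[14] tail/keep = 0x7e
[15] tail/keep = 0x30

vd = [187, 208, 194, 220, 163, 226, 58, 113, 151, 150, 238, 104, 193, 189, 126, 48]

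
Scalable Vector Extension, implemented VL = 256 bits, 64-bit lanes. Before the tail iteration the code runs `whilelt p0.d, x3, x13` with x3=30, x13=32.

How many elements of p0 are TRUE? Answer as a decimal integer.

register lanes = 256/64 = 4
active while 30+j < 32, i.e. j ∈ [0,2) capped at 4 ⇒ 2

vl = 2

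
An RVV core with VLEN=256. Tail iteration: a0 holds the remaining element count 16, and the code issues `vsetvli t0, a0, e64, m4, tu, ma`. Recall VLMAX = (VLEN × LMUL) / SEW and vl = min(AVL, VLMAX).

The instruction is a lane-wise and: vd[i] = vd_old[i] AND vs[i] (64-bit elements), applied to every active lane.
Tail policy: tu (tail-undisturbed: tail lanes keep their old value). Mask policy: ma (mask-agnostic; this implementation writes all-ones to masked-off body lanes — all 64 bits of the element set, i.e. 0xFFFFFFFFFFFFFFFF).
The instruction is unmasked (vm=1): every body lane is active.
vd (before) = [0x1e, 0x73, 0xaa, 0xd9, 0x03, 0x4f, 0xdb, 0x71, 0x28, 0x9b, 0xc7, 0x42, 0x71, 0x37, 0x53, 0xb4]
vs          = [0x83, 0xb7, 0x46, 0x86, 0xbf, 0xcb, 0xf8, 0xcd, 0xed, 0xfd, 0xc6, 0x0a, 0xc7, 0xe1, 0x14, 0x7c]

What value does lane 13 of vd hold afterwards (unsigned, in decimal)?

VLMAX = VLEN×LMUL/SEW = 256×4/64 = 16
vl ← min(16, 16) = 16
[0] and(0x1e,0x83) = 0x02
[1] and(0x73,0xb7) = 0x33
[2] and(0xaa,0x46) = 0x02
[3] and(0xd9,0x86) = 0x80
[4] and(0x03,0xbf) = 0x03
[5] and(0x4f,0xcb) = 0x4b
[6] and(0xdb,0xf8) = 0xd8
[7] and(0x71,0xcd) = 0x41
[8] and(0x28,0xed) = 0x28
[9] and(0x9b,0xfd) = 0x99
[10] and(0xc7,0xc6) = 0xc6
[11] and(0x42,0x0a) = 0x02
[12] and(0x71,0xc7) = 0x41
[13] and(0x37,0xe1) = 0x21
[14] and(0x53,0x14) = 0x10
[15] and(0xb4,0x7c) = 0x34

vd[13] = 33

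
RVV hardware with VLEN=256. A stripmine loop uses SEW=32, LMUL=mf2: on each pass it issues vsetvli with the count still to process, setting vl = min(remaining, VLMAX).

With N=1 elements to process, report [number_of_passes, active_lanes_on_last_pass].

VLMAX = VLEN×LMUL/SEW = 256×1/2/32 = 4
iterations = ceil(1/4) = 1; final-pass vl = 1

[iterations, last_vl] = [1, 1]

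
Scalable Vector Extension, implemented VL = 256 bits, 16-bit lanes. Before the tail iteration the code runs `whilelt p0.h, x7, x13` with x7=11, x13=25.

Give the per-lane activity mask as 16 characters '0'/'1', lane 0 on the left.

lane count: 256 div 16 = 16
whilelt: lane j active iff 11+j < 25 → j < 14 → 14 active
bits (lane 0 leftmost): 1111111111111100

predicate = 1111111111111100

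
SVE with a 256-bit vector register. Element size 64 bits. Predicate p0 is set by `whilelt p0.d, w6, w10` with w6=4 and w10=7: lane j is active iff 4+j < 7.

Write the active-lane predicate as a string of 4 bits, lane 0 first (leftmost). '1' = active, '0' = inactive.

256-bit reg / 64-bit elem → 4 lanes
active while 4+j < 7, i.e. j ∈ [0,3) capped at 4 ⇒ 3
bits (lane 0 leftmost): 1110

predicate = 1110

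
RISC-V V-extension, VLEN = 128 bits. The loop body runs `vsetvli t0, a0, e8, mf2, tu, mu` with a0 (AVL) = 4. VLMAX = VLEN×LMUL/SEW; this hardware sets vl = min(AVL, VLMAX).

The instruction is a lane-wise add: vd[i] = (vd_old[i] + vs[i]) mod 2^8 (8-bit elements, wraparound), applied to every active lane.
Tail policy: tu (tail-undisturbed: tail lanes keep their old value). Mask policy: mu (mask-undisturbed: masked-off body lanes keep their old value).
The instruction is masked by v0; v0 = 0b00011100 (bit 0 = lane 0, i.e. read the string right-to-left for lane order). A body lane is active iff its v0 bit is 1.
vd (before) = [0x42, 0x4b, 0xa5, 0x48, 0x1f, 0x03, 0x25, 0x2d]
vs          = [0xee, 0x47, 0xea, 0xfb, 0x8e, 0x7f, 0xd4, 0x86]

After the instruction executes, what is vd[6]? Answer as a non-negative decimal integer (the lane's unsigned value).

VLMAX = VLEN×LMUL/SEW = 128×1/2/8 = 8
AVL=4 ≤ VLMAX=8, so vl = 4
vd[0] mask-off/keep -> 0x42
vd[1] mask-off/keep -> 0x4b
vd[2] add(0xa5,0xea) -> 0x8f
vd[3] add(0x48,0xfb) -> 0x43
vd[4] tail/keep -> 0x1f
vd[5] tail/keep -> 0x03
vd[6] tail/keep -> 0x25
vd[7] tail/keep -> 0x2d

vd[6] = 37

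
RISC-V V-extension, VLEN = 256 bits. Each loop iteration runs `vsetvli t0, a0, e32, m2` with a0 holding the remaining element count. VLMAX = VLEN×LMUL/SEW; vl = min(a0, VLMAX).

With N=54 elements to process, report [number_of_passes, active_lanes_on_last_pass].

lanes per group: 256·2/32 = 16
54 elements at 16/iter → 4 passes, remainder 6 on the last

[iterations, last_vl] = [4, 6]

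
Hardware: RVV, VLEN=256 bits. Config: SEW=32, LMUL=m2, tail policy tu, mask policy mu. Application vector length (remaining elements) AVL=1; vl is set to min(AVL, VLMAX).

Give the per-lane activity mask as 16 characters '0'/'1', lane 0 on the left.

VLMAX = (256 × 2) / 32 = 16 lanes
vl ← min(1, 16) = 1
bits (lane 0 leftmost): 1000000000000000

predicate = 1000000000000000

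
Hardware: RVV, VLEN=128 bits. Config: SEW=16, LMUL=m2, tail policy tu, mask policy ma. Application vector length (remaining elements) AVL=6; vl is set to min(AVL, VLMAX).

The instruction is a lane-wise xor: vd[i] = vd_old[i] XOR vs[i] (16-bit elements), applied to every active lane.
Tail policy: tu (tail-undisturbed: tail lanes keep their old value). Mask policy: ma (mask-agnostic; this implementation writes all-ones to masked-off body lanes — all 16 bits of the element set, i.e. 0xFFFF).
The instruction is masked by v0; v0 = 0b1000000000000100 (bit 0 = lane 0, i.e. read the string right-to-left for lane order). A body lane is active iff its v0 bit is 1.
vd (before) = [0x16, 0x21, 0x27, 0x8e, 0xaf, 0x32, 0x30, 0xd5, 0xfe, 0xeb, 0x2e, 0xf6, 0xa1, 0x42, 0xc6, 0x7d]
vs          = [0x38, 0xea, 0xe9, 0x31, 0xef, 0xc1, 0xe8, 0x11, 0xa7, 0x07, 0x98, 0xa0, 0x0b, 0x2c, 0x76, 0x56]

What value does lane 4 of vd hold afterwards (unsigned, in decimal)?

VLMAX = VLEN×LMUL/SEW = 128×2/16 = 16
vl = min(AVL, VLMAX) = min(6, 16) = 6
  i=0: mask-off/ones → 65535
  i=1: mask-off/ones → 65535
  i=2: xor(0x27,0xe9) → 206
  i=3: mask-off/ones → 65535
  i=4: mask-off/ones → 65535
  i=5: mask-off/ones → 65535
  i=6: tail/keep → 48
  i=7: tail/keep → 213
  i=8: tail/keep → 254
  i=9: tail/keep → 235
  i=10: tail/keep → 46
  i=11: tail/keep → 246
  i=12: tail/keep → 161
  i=13: tail/keep → 66
  i=14: tail/keep → 198
  i=15: tail/keep → 125

vd[4] = 65535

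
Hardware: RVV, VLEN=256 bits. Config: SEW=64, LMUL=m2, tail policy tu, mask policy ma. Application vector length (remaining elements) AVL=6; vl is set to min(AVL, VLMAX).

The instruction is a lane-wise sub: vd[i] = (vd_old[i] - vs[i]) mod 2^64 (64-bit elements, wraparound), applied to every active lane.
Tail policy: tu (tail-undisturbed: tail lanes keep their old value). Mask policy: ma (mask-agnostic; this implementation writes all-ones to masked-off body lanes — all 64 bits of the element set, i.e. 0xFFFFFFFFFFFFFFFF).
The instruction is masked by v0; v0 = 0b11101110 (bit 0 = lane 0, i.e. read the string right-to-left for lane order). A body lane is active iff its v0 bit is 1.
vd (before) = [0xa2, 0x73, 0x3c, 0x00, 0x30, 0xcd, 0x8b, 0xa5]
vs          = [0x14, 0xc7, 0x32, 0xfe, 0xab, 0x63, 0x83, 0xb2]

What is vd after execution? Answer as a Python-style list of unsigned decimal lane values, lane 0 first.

lanes per group: 256·2/64 = 8
vl ← min(6, 8) = 6
vd[0] mask-off/ones -> 0xffffffffffffffff
vd[1] sub(0x73,0xc7) -> 0xffffffffffffffac
vd[2] sub(0x3c,0x32) -> 0x0a
vd[3] sub(0x00,0xfe) -> 0xffffffffffffff02
vd[4] mask-off/ones -> 0xffffffffffffffff
vd[5] sub(0xcd,0x63) -> 0x6a
vd[6] tail/keep -> 0x8b
vd[7] tail/keep -> 0xa5

vd = [18446744073709551615, 18446744073709551532, 10, 18446744073709551362, 18446744073709551615, 106, 139, 165]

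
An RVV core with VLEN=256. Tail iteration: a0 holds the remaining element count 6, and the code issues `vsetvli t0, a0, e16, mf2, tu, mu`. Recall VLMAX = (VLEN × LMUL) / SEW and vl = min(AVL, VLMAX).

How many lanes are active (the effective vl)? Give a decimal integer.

VLMAX = VLEN×LMUL/SEW = 256×1/2/16 = 8
AVL=6 ≤ VLMAX=8, so vl = 6

vl = 6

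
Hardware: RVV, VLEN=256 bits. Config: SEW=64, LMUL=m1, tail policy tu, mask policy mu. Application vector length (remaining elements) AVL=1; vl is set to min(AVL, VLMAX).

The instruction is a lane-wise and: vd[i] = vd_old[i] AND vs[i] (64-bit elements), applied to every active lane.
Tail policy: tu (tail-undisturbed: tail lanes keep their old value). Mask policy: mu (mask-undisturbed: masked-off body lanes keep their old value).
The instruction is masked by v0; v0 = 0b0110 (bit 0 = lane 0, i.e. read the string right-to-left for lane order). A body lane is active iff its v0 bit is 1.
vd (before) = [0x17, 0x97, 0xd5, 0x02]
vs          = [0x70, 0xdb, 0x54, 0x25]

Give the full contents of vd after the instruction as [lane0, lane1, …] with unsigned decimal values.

VLMAX = (256 × 1) / 64 = 4 lanes
vl ← min(1, 4) = 1
  i=0: mask-off/keep → 23
  i=1: tail/keep → 151
  i=2: tail/keep → 213
  i=3: tail/keep → 2

vd = [23, 151, 213, 2]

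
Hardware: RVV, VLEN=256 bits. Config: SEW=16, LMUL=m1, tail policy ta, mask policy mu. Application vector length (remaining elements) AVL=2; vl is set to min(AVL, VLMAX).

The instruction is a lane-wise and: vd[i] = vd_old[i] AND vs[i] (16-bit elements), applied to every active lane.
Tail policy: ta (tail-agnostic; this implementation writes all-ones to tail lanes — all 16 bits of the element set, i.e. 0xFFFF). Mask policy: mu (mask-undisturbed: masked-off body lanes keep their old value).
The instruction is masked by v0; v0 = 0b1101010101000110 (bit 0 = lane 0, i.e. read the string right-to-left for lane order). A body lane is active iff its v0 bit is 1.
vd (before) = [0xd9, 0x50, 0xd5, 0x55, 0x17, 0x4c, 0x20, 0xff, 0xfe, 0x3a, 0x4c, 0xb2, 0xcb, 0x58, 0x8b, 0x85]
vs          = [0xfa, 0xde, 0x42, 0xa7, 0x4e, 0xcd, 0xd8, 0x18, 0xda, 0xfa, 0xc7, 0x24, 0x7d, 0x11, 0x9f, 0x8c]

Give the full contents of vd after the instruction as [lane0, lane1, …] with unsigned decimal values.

vd = [217, 80, 65535, 65535, 65535, 65535, 65535, 65535, 65535, 65535, 65535, 65535, 65535, 65535, 65535, 65535]

VLMAX = (256 × 1) / 16 = 16 lanes
vl = min(AVL, VLMAX) = min(2, 16) = 2
vd[0] mask-off/keep -> 0xd9
vd[1] and(0x50,0xde) -> 0x50
vd[2] tail/ones -> 0xffff
vd[3] tail/ones -> 0xffff
vd[4] tail/ones -> 0xffff
vd[5] tail/ones -> 0xffff
vd[6] tail/ones -> 0xffff
vd[7] tail/ones -> 0xffff
vd[8] tail/ones -> 0xffff
vd[9] tail/ones -> 0xffff
vd[10] tail/ones -> 0xffff
vd[11] tail/ones -> 0xffff
vd[12] tail/ones -> 0xffff
vd[13] tail/ones -> 0xffff
vd[14] tail/ones -> 0xffff
vd[15] tail/ones -> 0xffff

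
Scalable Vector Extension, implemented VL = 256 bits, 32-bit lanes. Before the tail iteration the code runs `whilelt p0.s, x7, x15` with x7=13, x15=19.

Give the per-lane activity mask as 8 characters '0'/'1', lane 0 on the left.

predicate = 11111100

256-bit reg / 32-bit elem → 8 lanes
whilelt: lane j active iff 13+j < 19 → j < 6 → 6 active
bits (lane 0 leftmost): 11111100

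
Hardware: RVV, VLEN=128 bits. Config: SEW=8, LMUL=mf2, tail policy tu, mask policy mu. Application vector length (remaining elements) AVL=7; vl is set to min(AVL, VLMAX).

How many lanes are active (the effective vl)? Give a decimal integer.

vl = 7

VLMAX = VLEN×LMUL/SEW = 128×1/2/8 = 8
AVL=7 ≤ VLMAX=8, so vl = 7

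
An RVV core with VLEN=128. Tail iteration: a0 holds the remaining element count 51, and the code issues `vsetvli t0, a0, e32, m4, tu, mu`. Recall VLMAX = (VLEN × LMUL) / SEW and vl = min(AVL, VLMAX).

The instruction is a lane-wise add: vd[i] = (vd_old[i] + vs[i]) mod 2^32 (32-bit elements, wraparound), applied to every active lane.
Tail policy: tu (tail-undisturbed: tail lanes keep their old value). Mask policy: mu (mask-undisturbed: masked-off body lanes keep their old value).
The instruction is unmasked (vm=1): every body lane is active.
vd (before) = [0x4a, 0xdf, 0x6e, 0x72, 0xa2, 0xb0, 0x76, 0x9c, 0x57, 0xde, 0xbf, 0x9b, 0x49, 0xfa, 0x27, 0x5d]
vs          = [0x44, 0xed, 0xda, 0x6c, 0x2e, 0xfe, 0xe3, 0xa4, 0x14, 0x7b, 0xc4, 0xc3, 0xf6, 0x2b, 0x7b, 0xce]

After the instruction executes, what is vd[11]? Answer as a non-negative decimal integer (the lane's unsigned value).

vd[11] = 350

lanes per group: 128·4/32 = 16
vl ← min(51, 16) = 16
  i=0: add(0x4a,0x44) → 142
  i=1: add(0xdf,0xed) → 460
  i=2: add(0x6e,0xda) → 328
  i=3: add(0x72,0x6c) → 222
  i=4: add(0xa2,0x2e) → 208
  i=5: add(0xb0,0xfe) → 430
  i=6: add(0x76,0xe3) → 345
  i=7: add(0x9c,0xa4) → 320
  i=8: add(0x57,0x14) → 107
  i=9: add(0xde,0x7b) → 345
  i=10: add(0xbf,0xc4) → 387
  i=11: add(0x9b,0xc3) → 350
  i=12: add(0x49,0xf6) → 319
  i=13: add(0xfa,0x2b) → 293
  i=14: add(0x27,0x7b) → 162
  i=15: add(0x5d,0xce) → 299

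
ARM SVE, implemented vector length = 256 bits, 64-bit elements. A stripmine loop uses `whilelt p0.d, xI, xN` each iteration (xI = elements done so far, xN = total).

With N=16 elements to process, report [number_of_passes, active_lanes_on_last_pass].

[iterations, last_vl] = [4, 4]

register lanes = 256/64 = 4
iterations = ceil(16/4) = 4; final-pass vl = 4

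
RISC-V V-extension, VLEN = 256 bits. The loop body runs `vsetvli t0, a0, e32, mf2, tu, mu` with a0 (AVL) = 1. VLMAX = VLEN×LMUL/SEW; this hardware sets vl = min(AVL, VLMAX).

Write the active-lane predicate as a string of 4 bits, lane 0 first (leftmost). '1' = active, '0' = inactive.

VLMAX = VLEN×LMUL/SEW = 256×1/2/32 = 4
vl = min(AVL, VLMAX) = min(1, 4) = 1
bits (lane 0 leftmost): 1000

predicate = 1000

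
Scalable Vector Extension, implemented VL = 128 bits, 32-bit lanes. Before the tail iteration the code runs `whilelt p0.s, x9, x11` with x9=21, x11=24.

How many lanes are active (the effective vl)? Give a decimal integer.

vl = 3

128-bit reg / 32-bit elem → 4 lanes
p0[j] = (21+j < 24); true for j=0..2 → 3 lanes set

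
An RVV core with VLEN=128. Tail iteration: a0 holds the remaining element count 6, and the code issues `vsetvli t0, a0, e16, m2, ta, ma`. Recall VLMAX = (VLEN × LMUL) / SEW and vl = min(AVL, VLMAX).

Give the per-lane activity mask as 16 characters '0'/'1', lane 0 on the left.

predicate = 1111110000000000

VLMAX = VLEN×LMUL/SEW = 128×2/16 = 16
AVL=6 ≤ VLMAX=16, so vl = 6
bits (lane 0 leftmost): 1111110000000000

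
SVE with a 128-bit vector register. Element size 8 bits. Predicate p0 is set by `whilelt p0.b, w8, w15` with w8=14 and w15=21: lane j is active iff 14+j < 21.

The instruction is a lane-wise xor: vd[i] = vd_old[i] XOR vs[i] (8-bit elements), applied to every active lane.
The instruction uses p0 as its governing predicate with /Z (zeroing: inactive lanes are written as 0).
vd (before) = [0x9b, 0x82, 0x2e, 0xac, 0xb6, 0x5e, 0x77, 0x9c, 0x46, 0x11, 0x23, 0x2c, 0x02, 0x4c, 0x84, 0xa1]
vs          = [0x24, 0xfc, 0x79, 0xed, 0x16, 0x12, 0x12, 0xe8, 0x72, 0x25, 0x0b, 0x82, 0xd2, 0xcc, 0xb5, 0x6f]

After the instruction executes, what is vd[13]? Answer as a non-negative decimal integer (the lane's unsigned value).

vd[13] = 0

register lanes = 128/8 = 16
p0[j] = (14+j < 21); true for j=0..6 → 7 lanes set
vd[0] xor(0x9b,0x24) -> 0xbf
vd[1] xor(0x82,0xfc) -> 0x7e
vd[2] xor(0x2e,0x79) -> 0x57
vd[3] xor(0xac,0xed) -> 0x41
vd[4] xor(0xb6,0x16) -> 0xa0
vd[5] xor(0x5e,0x12) -> 0x4c
vd[6] xor(0x77,0x12) -> 0x65
vd[7] tail/zero -> 0x00
vd[8] tail/zero -> 0x00
vd[9] tail/zero -> 0x00
vd[10] tail/zero -> 0x00
vd[11] tail/zero -> 0x00
vd[12] tail/zero -> 0x00
vd[13] tail/zero -> 0x00
vd[14] tail/zero -> 0x00
vd[15] tail/zero -> 0x00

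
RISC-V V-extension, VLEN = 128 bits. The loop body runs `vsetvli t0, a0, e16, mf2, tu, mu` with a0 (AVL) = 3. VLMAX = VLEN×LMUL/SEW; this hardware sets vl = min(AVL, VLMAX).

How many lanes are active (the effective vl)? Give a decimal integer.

vl = 3

VLMAX = (128 × 1/2) / 16 = 4 lanes
vl = min(AVL, VLMAX) = min(3, 4) = 3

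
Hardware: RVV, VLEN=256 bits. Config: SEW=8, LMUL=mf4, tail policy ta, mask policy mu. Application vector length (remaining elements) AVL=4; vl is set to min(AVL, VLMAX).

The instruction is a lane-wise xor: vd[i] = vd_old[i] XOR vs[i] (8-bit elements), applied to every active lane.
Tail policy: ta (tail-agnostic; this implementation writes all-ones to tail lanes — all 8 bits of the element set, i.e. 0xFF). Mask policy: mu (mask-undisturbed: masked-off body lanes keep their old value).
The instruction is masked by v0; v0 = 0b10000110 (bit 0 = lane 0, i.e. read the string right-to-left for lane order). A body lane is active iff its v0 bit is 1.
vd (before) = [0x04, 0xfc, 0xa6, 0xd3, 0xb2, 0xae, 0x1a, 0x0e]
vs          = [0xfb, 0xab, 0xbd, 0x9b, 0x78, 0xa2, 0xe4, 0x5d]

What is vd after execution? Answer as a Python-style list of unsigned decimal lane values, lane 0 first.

VLMAX = VLEN×LMUL/SEW = 256×1/4/8 = 8
AVL=4 ≤ VLMAX=8, so vl = 4
vd[0] mask-off/keep -> 0x04
vd[1] xor(0xfc,0xab) -> 0x57
vd[2] xor(0xa6,0xbd) -> 0x1b
vd[3] mask-off/keep -> 0xd3
vd[4] tail/ones -> 0xff
vd[5] tail/ones -> 0xff
vd[6] tail/ones -> 0xff
vd[7] tail/ones -> 0xff

vd = [4, 87, 27, 211, 255, 255, 255, 255]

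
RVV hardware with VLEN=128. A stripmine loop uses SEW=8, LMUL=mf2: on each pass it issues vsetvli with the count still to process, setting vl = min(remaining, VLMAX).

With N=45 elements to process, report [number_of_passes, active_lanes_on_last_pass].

VLMAX = (128 × 1/2) / 8 = 8 lanes
iterations = ceil(45/8) = 6; final-pass vl = 5

[iterations, last_vl] = [6, 5]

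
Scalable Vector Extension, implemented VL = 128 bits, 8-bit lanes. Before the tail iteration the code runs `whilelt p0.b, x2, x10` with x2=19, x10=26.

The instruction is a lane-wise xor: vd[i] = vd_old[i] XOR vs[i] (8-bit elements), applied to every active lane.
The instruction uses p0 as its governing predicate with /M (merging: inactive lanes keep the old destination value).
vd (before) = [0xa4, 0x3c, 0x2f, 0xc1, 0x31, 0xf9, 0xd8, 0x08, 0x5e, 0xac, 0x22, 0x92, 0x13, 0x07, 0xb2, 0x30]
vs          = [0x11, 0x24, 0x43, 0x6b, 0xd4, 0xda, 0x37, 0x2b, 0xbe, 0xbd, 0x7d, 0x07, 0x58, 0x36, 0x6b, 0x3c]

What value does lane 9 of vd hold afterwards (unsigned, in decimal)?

vd[9] = 172

128-bit reg / 8-bit elem → 16 lanes
active while 19+j < 26, i.e. j ∈ [0,7) capped at 16 ⇒ 7
  i=0: xor(0xa4,0x11) → 181
  i=1: xor(0x3c,0x24) → 24
  i=2: xor(0x2f,0x43) → 108
  i=3: xor(0xc1,0x6b) → 170
  i=4: xor(0x31,0xd4) → 229
  i=5: xor(0xf9,0xda) → 35
  i=6: xor(0xd8,0x37) → 239
  i=7: tail/keep → 8
  i=8: tail/keep → 94
  i=9: tail/keep → 172
  i=10: tail/keep → 34
  i=11: tail/keep → 146
  i=12: tail/keep → 19
  i=13: tail/keep → 7
  i=14: tail/keep → 178
  i=15: tail/keep → 48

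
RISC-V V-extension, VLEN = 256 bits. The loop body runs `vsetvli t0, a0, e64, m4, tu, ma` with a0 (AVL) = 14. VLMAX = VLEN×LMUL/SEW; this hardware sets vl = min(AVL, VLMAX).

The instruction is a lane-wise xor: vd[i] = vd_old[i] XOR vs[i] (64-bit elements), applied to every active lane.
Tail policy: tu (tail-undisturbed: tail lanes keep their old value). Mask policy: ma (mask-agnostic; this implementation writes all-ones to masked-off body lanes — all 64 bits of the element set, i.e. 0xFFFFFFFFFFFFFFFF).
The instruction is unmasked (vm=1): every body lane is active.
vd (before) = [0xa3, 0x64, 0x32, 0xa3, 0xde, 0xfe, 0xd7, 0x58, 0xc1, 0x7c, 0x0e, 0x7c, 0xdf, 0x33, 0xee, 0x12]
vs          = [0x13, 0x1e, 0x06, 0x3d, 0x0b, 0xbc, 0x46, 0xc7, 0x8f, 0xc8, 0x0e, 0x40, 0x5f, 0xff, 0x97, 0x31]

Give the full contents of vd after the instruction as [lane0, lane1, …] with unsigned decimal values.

lanes per group: 256·4/64 = 16
vl ← min(14, 16) = 14
[0] xor(0xa3,0x13) = 0xb0
[1] xor(0x64,0x1e) = 0x7a
[2] xor(0x32,0x06) = 0x34
[3] xor(0xa3,0x3d) = 0x9e
[4] xor(0xde,0x0b) = 0xd5
[5] xor(0xfe,0xbc) = 0x42
[6] xor(0xd7,0x46) = 0x91
[7] xor(0x58,0xc7) = 0x9f
[8] xor(0xc1,0x8f) = 0x4e
[9] xor(0x7c,0xc8) = 0xb4
[10] xor(0x0e,0x0e) = 0x00
[11] xor(0x7c,0x40) = 0x3c
[12] xor(0xdf,0x5f) = 0x80
[13] xor(0x33,0xff) = 0xcc
[14] tail/keep = 0xee
[15] tail/keep = 0x12

vd = [176, 122, 52, 158, 213, 66, 145, 159, 78, 180, 0, 60, 128, 204, 238, 18]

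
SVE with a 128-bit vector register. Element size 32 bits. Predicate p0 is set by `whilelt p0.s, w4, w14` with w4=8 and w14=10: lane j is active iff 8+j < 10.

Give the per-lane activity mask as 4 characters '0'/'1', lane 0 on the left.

128-bit reg / 32-bit elem → 4 lanes
active while 8+j < 10, i.e. j ∈ [0,2) capped at 4 ⇒ 2
bits (lane 0 leftmost): 1100

predicate = 1100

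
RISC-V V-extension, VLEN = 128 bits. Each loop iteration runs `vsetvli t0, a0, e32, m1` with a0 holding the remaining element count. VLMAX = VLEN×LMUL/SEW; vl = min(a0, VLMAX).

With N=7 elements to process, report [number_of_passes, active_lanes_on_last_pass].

lanes per group: 128·1/32 = 4
7 elements at 4/iter → 2 passes, remainder 3 on the last

[iterations, last_vl] = [2, 3]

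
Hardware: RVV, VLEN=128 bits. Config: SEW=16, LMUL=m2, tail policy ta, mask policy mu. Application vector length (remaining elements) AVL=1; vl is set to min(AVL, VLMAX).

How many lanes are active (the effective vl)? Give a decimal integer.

vl = 1

VLMAX = VLEN×LMUL/SEW = 128×2/16 = 16
AVL=1 ≤ VLMAX=16, so vl = 1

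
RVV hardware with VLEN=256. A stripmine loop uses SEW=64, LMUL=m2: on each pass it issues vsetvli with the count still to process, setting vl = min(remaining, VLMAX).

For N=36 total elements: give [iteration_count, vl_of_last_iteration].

VLMAX = VLEN×LMUL/SEW = 256×2/64 = 8
36 elements at 8/iter → 5 passes, remainder 4 on the last

[iterations, last_vl] = [5, 4]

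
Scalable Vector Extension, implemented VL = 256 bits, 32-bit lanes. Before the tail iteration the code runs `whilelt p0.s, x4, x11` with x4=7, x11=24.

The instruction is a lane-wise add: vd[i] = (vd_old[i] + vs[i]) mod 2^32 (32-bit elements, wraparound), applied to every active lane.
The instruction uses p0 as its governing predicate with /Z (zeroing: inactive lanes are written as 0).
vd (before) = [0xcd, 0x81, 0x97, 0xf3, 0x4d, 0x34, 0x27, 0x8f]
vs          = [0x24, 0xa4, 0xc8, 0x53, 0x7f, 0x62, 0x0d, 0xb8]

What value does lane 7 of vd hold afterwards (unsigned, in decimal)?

vd[7] = 327

register lanes = 256/32 = 8
p0[j] = (7+j < 24); true for j=0..7 → 8 lanes set
  i=0: add(0xcd,0x24) → 241
  i=1: add(0x81,0xa4) → 293
  i=2: add(0x97,0xc8) → 351
  i=3: add(0xf3,0x53) → 326
  i=4: add(0x4d,0x7f) → 204
  i=5: add(0x34,0x62) → 150
  i=6: add(0x27,0x0d) → 52
  i=7: add(0x8f,0xb8) → 327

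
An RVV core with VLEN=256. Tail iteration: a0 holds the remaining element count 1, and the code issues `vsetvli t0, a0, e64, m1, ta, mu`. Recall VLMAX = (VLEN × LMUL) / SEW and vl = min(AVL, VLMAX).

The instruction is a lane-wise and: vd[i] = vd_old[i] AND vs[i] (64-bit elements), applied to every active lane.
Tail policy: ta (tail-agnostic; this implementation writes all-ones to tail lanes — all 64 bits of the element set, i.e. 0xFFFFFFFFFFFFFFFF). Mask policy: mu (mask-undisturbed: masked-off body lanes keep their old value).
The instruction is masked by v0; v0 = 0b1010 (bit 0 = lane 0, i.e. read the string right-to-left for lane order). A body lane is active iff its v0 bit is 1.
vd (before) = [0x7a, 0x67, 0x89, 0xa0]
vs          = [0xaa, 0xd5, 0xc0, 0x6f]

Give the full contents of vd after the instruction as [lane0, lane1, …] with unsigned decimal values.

VLMAX = (256 × 1) / 64 = 4 lanes
vl ← min(1, 4) = 1
[0] mask-off/keep = 0x7a
[1] tail/ones = 0xffffffffffffffff
[2] tail/ones = 0xffffffffffffffff
[3] tail/ones = 0xffffffffffffffff

vd = [122, 18446744073709551615, 18446744073709551615, 18446744073709551615]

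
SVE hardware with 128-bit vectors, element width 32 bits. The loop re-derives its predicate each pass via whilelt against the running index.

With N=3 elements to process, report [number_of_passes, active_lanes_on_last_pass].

lane count: 128 div 32 = 4
iterations = ceil(3/4) = 1; final-pass vl = 3

[iterations, last_vl] = [1, 3]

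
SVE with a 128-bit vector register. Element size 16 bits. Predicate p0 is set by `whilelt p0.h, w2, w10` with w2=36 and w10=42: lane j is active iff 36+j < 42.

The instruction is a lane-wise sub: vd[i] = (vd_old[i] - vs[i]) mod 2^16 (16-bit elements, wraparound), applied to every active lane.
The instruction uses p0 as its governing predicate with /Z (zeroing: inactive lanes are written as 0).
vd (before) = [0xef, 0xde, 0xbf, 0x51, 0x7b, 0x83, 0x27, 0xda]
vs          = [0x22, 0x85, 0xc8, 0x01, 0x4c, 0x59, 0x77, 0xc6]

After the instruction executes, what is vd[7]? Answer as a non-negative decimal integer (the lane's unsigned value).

vd[7] = 0

register lanes = 128/16 = 8
whilelt: lane j active iff 36+j < 42 → j < 6 → 6 active
[0] sub(0xef,0x22) = 0xcd
[1] sub(0xde,0x85) = 0x59
[2] sub(0xbf,0xc8) = 0xfff7
[3] sub(0x51,0x01) = 0x50
[4] sub(0x7b,0x4c) = 0x2f
[5] sub(0x83,0x59) = 0x2a
[6] tail/zero = 0x00
[7] tail/zero = 0x00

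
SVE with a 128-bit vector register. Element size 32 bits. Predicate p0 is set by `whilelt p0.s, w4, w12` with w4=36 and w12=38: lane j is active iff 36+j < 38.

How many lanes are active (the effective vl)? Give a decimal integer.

lane count: 128 div 32 = 4
p0[j] = (36+j < 38); true for j=0..1 → 2 lanes set

vl = 2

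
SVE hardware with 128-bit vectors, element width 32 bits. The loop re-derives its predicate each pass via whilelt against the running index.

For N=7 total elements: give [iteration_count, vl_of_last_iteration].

lane count: 128 div 32 = 4
iterations = ceil(7/4) = 2; final-pass vl = 3

[iterations, last_vl] = [2, 3]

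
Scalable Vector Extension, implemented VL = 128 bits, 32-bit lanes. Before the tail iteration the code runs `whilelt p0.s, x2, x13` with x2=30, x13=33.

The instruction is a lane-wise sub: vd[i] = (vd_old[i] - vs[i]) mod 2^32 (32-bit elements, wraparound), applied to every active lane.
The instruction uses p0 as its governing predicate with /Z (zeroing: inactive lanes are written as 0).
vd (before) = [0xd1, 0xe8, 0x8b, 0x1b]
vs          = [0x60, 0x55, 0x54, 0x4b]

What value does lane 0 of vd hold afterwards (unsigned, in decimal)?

vd[0] = 113

register lanes = 128/32 = 4
p0[j] = (30+j < 33); true for j=0..2 → 3 lanes set
vd[0] sub(0xd1,0x60) -> 0x71
vd[1] sub(0xe8,0x55) -> 0x93
vd[2] sub(0x8b,0x54) -> 0x37
vd[3] tail/zero -> 0x00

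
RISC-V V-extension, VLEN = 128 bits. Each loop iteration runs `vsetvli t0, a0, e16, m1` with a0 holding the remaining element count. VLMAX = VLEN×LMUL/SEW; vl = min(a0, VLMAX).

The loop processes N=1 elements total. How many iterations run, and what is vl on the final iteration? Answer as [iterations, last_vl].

VLMAX = VLEN×LMUL/SEW = 128×1/16 = 8
iterations = ceil(1/8) = 1; final-pass vl = 1

[iterations, last_vl] = [1, 1]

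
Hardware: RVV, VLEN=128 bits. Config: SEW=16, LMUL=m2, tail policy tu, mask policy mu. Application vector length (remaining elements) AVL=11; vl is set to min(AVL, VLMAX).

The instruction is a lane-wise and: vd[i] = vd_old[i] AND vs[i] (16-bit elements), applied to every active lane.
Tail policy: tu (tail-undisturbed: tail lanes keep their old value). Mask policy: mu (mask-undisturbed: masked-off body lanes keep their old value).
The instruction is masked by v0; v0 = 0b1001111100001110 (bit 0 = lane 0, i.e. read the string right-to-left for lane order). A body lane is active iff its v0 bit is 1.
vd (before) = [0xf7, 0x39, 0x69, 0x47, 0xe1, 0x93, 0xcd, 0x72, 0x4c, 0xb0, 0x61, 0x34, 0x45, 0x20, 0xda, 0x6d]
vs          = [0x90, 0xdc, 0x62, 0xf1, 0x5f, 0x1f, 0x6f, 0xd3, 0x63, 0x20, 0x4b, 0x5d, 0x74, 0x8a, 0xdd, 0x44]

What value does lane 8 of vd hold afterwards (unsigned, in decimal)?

VLMAX = VLEN×LMUL/SEW = 128×2/16 = 16
vl = min(AVL, VLMAX) = min(11, 16) = 11
[0] mask-off/keep = 0xf7
[1] and(0x39,0xdc) = 0x18
[2] and(0x69,0x62) = 0x60
[3] and(0x47,0xf1) = 0x41
[4] mask-off/keep = 0xe1
[5] mask-off/keep = 0x93
[6] mask-off/keep = 0xcd
[7] mask-off/keep = 0x72
[8] and(0x4c,0x63) = 0x40
[9] and(0xb0,0x20) = 0x20
[10] and(0x61,0x4b) = 0x41
[11] tail/keep = 0x34
[12] tail/keep = 0x45
[13] tail/keep = 0x20
[14] tail/keep = 0xda
[15] tail/keep = 0x6d

vd[8] = 64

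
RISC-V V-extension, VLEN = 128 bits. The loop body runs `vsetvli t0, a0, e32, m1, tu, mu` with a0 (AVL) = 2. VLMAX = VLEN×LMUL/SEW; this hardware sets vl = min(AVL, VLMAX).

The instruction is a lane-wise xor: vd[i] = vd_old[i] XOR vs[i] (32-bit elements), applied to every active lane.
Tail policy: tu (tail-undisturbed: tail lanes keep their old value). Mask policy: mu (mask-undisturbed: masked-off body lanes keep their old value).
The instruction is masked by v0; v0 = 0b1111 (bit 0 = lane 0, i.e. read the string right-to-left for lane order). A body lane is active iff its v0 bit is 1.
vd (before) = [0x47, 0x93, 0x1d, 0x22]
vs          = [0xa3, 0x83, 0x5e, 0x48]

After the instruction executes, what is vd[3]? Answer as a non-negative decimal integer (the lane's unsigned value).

vd[3] = 34

VLMAX = (128 × 1) / 32 = 4 lanes
vl = min(AVL, VLMAX) = min(2, 4) = 2
vd[0] xor(0x47,0xa3) -> 0xe4
vd[1] xor(0x93,0x83) -> 0x10
vd[2] tail/keep -> 0x1d
vd[3] tail/keep -> 0x22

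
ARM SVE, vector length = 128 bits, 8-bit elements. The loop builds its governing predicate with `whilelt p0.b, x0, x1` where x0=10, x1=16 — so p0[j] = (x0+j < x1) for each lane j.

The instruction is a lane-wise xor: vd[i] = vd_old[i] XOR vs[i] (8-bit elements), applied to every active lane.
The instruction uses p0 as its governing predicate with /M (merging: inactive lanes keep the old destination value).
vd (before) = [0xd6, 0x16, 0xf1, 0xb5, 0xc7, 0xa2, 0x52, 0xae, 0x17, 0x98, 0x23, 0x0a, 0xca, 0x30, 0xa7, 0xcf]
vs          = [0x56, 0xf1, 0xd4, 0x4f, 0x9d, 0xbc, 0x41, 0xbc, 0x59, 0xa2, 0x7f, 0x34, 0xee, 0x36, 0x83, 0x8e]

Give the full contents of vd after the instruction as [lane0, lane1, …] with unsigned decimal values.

vd = [128, 231, 37, 250, 90, 30, 82, 174, 23, 152, 35, 10, 202, 48, 167, 207]

register lanes = 128/8 = 16
p0[j] = (10+j < 16); true for j=0..5 → 6 lanes set
lane  0: xor(0xd6,0x56) ⇒ 0x80
lane  1: xor(0x16,0xf1) ⇒ 0xe7
lane  2: xor(0xf1,0xd4) ⇒ 0x25
lane  3: xor(0xb5,0x4f) ⇒ 0xfa
lane  4: xor(0xc7,0x9d) ⇒ 0x5a
lane  5: xor(0xa2,0xbc) ⇒ 0x1e
lane  6: tail/keep ⇒ 0x52
lane  7: tail/keep ⇒ 0xae
lane  8: tail/keep ⇒ 0x17
lane  9: tail/keep ⇒ 0x98
lane 10: tail/keep ⇒ 0x23
lane 11: tail/keep ⇒ 0x0a
lane 12: tail/keep ⇒ 0xca
lane 13: tail/keep ⇒ 0x30
lane 14: tail/keep ⇒ 0xa7
lane 15: tail/keep ⇒ 0xcf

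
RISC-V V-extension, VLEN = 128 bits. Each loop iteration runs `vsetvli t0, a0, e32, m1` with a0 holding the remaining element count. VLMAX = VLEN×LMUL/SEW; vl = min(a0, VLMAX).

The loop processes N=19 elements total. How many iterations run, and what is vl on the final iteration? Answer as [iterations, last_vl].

[iterations, last_vl] = [5, 3]

VLMAX = (128 × 1) / 32 = 4 lanes
iterations = ceil(19/4) = 5; final-pass vl = 3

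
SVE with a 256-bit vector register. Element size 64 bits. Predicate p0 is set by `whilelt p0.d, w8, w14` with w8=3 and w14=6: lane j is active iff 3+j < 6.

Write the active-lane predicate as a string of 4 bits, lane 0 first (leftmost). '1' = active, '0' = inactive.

predicate = 1110

lane count: 256 div 64 = 4
active while 3+j < 6, i.e. j ∈ [0,3) capped at 4 ⇒ 3
bits (lane 0 leftmost): 1110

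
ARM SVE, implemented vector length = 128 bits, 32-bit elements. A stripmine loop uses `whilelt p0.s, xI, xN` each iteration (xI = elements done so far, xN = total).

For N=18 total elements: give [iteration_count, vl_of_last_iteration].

[iterations, last_vl] = [5, 2]

register lanes = 128/32 = 4
N=18: ⌈18/4⌉ = 5 iters; last vl = 18 − 4×4 = 2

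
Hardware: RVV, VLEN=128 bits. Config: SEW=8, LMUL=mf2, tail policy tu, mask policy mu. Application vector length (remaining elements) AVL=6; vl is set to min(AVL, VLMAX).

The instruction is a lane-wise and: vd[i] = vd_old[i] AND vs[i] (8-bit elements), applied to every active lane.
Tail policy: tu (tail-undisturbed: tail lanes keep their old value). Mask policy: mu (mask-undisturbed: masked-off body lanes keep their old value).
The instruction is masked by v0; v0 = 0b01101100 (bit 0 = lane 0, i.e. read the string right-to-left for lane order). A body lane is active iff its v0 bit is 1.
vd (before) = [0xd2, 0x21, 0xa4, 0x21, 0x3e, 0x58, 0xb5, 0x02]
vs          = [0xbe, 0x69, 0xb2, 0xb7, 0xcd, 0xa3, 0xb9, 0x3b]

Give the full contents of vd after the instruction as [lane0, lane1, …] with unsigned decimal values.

lanes per group: 128·1/2/8 = 8
AVL=6 ≤ VLMAX=8, so vl = 6
lane  0: mask-off/keep ⇒ 0xd2
lane  1: mask-off/keep ⇒ 0x21
lane  2: and(0xa4,0xb2) ⇒ 0xa0
lane  3: and(0x21,0xb7) ⇒ 0x21
lane  4: mask-off/keep ⇒ 0x3e
lane  5: and(0x58,0xa3) ⇒ 0x00
lane  6: tail/keep ⇒ 0xb5
lane  7: tail/keep ⇒ 0x02

vd = [210, 33, 160, 33, 62, 0, 181, 2]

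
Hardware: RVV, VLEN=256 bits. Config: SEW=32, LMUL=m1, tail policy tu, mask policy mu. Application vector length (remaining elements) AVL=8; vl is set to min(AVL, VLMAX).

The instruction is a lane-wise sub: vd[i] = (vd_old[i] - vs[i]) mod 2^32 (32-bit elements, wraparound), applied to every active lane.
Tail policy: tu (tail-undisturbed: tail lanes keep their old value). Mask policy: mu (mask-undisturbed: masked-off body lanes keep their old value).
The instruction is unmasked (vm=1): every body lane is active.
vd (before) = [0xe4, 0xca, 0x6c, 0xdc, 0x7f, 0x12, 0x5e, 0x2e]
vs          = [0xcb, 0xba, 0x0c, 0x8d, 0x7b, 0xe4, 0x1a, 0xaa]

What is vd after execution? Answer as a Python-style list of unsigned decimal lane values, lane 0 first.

VLMAX = VLEN×LMUL/SEW = 256×1/32 = 8
vl = min(AVL, VLMAX) = min(8, 8) = 8
[0] sub(0xe4,0xcb) = 0x19
[1] sub(0xca,0xba) = 0x10
[2] sub(0x6c,0x0c) = 0x60
[3] sub(0xdc,0x8d) = 0x4f
[4] sub(0x7f,0x7b) = 0x04
[5] sub(0x12,0xe4) = 0xffffff2e
[6] sub(0x5e,0x1a) = 0x44
[7] sub(0x2e,0xaa) = 0xffffff84

vd = [25, 16, 96, 79, 4, 4294967086, 68, 4294967172]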